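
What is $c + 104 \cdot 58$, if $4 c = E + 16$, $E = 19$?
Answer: $\frac{24163}{4} \approx 6040.8$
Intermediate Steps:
$c = \frac{35}{4}$ ($c = \frac{19 + 16}{4} = \frac{1}{4} \cdot 35 = \frac{35}{4} \approx 8.75$)
$c + 104 \cdot 58 = \frac{35}{4} + 104 \cdot 58 = \frac{35}{4} + 6032 = \frac{24163}{4}$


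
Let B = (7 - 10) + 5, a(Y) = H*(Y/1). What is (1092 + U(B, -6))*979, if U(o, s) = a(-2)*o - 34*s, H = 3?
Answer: 1257036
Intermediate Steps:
a(Y) = 3*Y (a(Y) = 3*(Y/1) = 3*(Y*1) = 3*Y)
B = 2 (B = -3 + 5 = 2)
U(o, s) = -34*s - 6*o (U(o, s) = (3*(-2))*o - 34*s = -6*o - 34*s = -34*s - 6*o)
(1092 + U(B, -6))*979 = (1092 + (-34*(-6) - 6*2))*979 = (1092 + (204 - 12))*979 = (1092 + 192)*979 = 1284*979 = 1257036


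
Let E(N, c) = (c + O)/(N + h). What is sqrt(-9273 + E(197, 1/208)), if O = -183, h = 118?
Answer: I*sqrt(276460285465)/5460 ≈ 96.299*I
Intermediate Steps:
E(N, c) = (-183 + c)/(118 + N) (E(N, c) = (c - 183)/(N + 118) = (-183 + c)/(118 + N))
sqrt(-9273 + E(197, 1/208)) = sqrt(-9273 + (-183 + 1/208)/(118 + 197)) = sqrt(-9273 + (-183 + 1/208)/315) = sqrt(-9273 + (1/315)*(-38063/208)) = sqrt(-9273 - 38063/65520) = sqrt(-607605023/65520) = I*sqrt(276460285465)/5460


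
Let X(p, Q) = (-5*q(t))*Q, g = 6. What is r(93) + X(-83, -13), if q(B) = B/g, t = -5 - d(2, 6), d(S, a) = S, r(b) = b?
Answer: 103/6 ≈ 17.167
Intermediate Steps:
t = -7 (t = -5 - 1*2 = -5 - 2 = -7)
q(B) = B/6
X(p, Q) = 35*Q/6 (X(p, Q) = (-5*(-7)/6)*Q = (-5*(-7/6))*Q = 35*Q/6)
r(93) + X(-83, -13) = 93 + (35/6)*(-13) = 93 - 455/6 = 103/6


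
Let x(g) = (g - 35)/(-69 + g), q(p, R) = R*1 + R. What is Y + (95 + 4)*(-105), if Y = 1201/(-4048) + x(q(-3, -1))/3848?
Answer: -38839988097/3736304 ≈ -10395.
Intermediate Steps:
q(p, R) = 2*R (q(p, R) = R + R = 2*R)
x(g) = (-35 + g)/(-69 + g)
Y = -1108017/3736304 (Y = 1201/(-4048) + ((-35 + 2*(-1))/(-69 + 2*(-1)))/3848 = 1201*(-1/4048) + ((-35 - 2)/(-69 - 2))*(1/3848) = -1201/4048 + (-37/(-71))*(1/3848) = -1201/4048 - 1/71*(-37)*(1/3848) = -1201/4048 + (37/71)*(1/3848) = -1201/4048 + 1/7384 = -1108017/3736304 ≈ -0.29655)
Y + (95 + 4)*(-105) = -1108017/3736304 + (95 + 4)*(-105) = -1108017/3736304 + 99*(-105) = -1108017/3736304 - 10395 = -38839988097/3736304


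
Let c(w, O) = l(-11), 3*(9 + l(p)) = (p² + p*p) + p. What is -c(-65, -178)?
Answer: -68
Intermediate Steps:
l(p) = -9 + p/3 + 2*p²/3 (l(p) = -9 + ((p² + p*p) + p)/3 = -9 + ((p² + p²) + p)/3 = -9 + (2*p² + p)/3 = -9 + (p + 2*p²)/3 = -9 + (p/3 + 2*p²/3) = -9 + p/3 + 2*p²/3)
c(w, O) = 68 (c(w, O) = -9 + (⅓)*(-11) + (⅔)*(-11)² = -9 - 11/3 + (⅔)*121 = -9 - 11/3 + 242/3 = 68)
-c(-65, -178) = -1*68 = -68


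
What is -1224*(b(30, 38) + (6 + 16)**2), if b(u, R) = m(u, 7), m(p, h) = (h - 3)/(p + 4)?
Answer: -592560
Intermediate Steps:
m(p, h) = (-3 + h)/(4 + p)
b(u, R) = 4/(4 + u) (b(u, R) = (-3 + 7)/(4 + u) = 4/(4 + u))
-1224*(b(30, 38) + (6 + 16)**2) = -1224*(4/(4 + 30) + (6 + 16)**2) = -1224*(4/34 + 22**2) = -1224*(4*(1/34) + 484) = -1224*(2/17 + 484) = -1224*8230/17 = -592560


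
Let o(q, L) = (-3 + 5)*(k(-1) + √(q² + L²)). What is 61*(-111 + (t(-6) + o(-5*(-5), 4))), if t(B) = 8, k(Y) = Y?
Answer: -6405 + 122*√641 ≈ -3316.2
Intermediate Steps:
o(q, L) = -2 + 2*√(L² + q²) (o(q, L) = (-3 + 5)*(-1 + √(q² + L²)) = 2*(-1 + √(L² + q²)) = -2 + 2*√(L² + q²))
61*(-111 + (t(-6) + o(-5*(-5), 4))) = 61*(-111 + (8 + (-2 + 2*√(4² + (-5*(-5))²)))) = 61*(-111 + (8 + (-2 + 2*√(16 + 25²)))) = 61*(-111 + (8 + (-2 + 2*√(16 + 625)))) = 61*(-111 + (8 + (-2 + 2*√641))) = 61*(-111 + (6 + 2*√641)) = 61*(-105 + 2*√641) = -6405 + 122*√641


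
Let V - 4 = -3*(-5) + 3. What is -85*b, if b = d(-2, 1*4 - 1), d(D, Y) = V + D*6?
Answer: -850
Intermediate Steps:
V = 22 (V = 4 + (-3*(-5) + 3) = 4 + (15 + 3) = 4 + 18 = 22)
d(D, Y) = 22 + 6*D (d(D, Y) = 22 + D*6 = 22 + 6*D)
b = 10 (b = 22 + 6*(-2) = 22 - 12 = 10)
-85*b = -85*10 = -850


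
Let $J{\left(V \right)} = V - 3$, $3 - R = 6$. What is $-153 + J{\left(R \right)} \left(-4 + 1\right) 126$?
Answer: $2115$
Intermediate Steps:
$R = -3$ ($R = 3 - 6 = -3$)
$J{\left(V \right)} = -3 + V$
$-153 + J{\left(R \right)} \left(-4 + 1\right) 126 = -153 + \left(-3 - 3\right) \left(-4 + 1\right) 126 = -153 + \left(-6\right) \left(-3\right) 126 = -153 + 18 \cdot 126 = -153 + 2268 = 2115$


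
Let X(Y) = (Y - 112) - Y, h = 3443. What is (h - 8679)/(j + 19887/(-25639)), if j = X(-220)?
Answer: 19177972/413065 ≈ 46.428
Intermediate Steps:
X(Y) = -112 (X(Y) = (-112 + Y) - Y = -112)
j = -112
(h - 8679)/(j + 19887/(-25639)) = (3443 - 8679)/(-112 + 19887/(-25639)) = -5236/(-112 + 19887*(-1/25639)) = -5236/(-112 - 19887/25639) = -5236/(-2891455/25639) = -5236*(-25639/2891455) = 19177972/413065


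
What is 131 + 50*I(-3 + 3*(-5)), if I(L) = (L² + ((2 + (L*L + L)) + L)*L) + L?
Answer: -245569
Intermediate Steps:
I(L) = L + L² + L*(2 + L² + 2*L) (I(L) = (L² + ((2 + (L² + L)) + L)*L) + L = (L² + ((2 + (L + L²)) + L)*L) + L = (L² + ((2 + L + L²) + L)*L) + L = (L² + (2 + L² + 2*L)*L) + L = (L² + L*(2 + L² + 2*L)) + L = L + L² + L*(2 + L² + 2*L))
131 + 50*I(-3 + 3*(-5)) = 131 + 50*((-3 + 3*(-5))*(3 + (-3 + 3*(-5))² + 3*(-3 + 3*(-5)))) = 131 + 50*((-3 - 15)*(3 + (-3 - 15)² + 3*(-3 - 15))) = 131 + 50*(-18*(3 + (-18)² + 3*(-18))) = 131 + 50*(-18*(3 + 324 - 54)) = 131 + 50*(-18*273) = 131 + 50*(-4914) = 131 - 245700 = -245569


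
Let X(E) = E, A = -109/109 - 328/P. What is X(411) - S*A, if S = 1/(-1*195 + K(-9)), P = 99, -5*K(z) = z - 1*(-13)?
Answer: 39832396/96921 ≈ 410.98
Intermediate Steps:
K(z) = -13/5 - z/5 (K(z) = -(z - 1*(-13))/5 = -(z + 13)/5 = -(13 + z)/5 = -13/5 - z/5)
A = -427/99 (A = -109/109 - 328/99 = -109*1/109 - 328*1/99 = -1 - 328/99 = -427/99 ≈ -4.3131)
S = -5/979 (S = 1/(-1*195 + (-13/5 - 1/5*(-9))) = 1/(-195 + (-13/5 + 9/5)) = 1/(-195 - 4/5) = 1/(-979/5) = -5/979 ≈ -0.0051073)
X(411) - S*A = 411 - (-5)*(-427)/(979*99) = 411 - 1*2135/96921 = 411 - 2135/96921 = 39832396/96921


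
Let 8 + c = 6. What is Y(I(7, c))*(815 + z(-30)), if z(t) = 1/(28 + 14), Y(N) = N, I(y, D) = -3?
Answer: -34231/14 ≈ -2445.1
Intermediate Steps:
c = -2 (c = -8 + 6 = -2)
z(t) = 1/42
Y(I(7, c))*(815 + z(-30)) = -3*(815 + 1/42) = -3*34231/42 = -34231/14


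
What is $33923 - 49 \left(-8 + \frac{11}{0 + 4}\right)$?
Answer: $\frac{136721}{4} \approx 34180.0$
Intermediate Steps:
$33923 - 49 \left(-8 + \frac{11}{0 + 4}\right) = 33923 - 49 \left(-8 + \frac{11}{4}\right) = 33923 - 49 \left(- \frac{21}{4}\right) = 33923 - - \frac{1029}{4} = 33923 + \frac{1029}{4} = \frac{136721}{4}$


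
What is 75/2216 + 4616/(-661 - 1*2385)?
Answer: -5000303/3374968 ≈ -1.4816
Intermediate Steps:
75/2216 + 4616/(-661 - 1*2385) = 75*(1/2216) + 4616/(-661 - 2385) = 75/2216 + 4616/(-3046) = 75/2216 + 4616*(-1/3046) = 75/2216 - 2308/1523 = -5000303/3374968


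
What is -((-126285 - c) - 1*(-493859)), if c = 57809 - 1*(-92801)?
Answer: -216964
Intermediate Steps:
c = 150610 (c = 57809 + 92801 = 150610)
-((-126285 - c) - 1*(-493859)) = -((-126285 - 1*150610) - 1*(-493859)) = -((-126285 - 150610) + 493859) = -(-276895 + 493859) = -1*216964 = -216964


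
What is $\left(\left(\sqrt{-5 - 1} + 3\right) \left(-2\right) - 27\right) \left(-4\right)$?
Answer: $132 + 8 i \sqrt{6} \approx 132.0 + 19.596 i$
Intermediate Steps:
$\left(\left(\sqrt{-5 - 1} + 3\right) \left(-2\right) - 27\right) \left(-4\right) = \left(\left(\sqrt{-6} + 3\right) \left(-2\right) - 27\right) \left(-4\right) = \left(\left(i \sqrt{6} + 3\right) \left(-2\right) - 27\right) \left(-4\right) = \left(\left(3 + i \sqrt{6}\right) \left(-2\right) - 27\right) \left(-4\right) = \left(\left(-6 - 2 i \sqrt{6}\right) - 27\right) \left(-4\right) = \left(-33 - 2 i \sqrt{6}\right) \left(-4\right) = 132 + 8 i \sqrt{6}$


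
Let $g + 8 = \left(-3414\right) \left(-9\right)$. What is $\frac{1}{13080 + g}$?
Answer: $\frac{1}{43798} \approx 2.2832 \cdot 10^{-5}$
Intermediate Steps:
$g = 30718$ ($g = -8 - -30726 = -8 + 30726 = 30718$)
$\frac{1}{13080 + g} = \frac{1}{13080 + 30718} = \frac{1}{43798}$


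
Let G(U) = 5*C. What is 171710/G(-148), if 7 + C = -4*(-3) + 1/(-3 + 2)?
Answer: 17171/2 ≈ 8585.5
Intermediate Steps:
C = 4 (C = -7 + (-4*(-3) + 1/(-3 + 2)) = -7 + (12 + 1/(-1)) = -7 + (12 - 1) = -7 + 11 = 4)
G(U) = 20 (G(U) = 5*4 = 20)
171710/G(-148) = 171710/20 = 171710*(1/20) = 17171/2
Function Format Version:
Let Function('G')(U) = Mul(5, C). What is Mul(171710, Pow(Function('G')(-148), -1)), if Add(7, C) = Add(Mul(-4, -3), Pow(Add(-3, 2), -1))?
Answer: Rational(17171, 2) ≈ 8585.5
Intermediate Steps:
C = 4 (C = Add(-7, Add(Mul(-4, -3), Pow(Add(-3, 2), -1))) = Add(-7, Add(12, Pow(-1, -1))) = Add(-7, Add(12, -1)) = Add(-7, 11) = 4)
Function('G')(U) = 20 (Function('G')(U) = Mul(5, 4) = 20)
Mul(171710, Pow(Function('G')(-148), -1)) = Mul(171710, Pow(20, -1)) = Mul(171710, Rational(1, 20)) = Rational(17171, 2)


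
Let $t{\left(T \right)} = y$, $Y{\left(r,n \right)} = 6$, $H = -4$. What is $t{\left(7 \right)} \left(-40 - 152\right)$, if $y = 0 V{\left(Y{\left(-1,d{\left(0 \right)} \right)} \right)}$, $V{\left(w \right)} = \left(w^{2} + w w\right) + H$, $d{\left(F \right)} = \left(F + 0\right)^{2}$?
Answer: $0$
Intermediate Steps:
$d{\left(F \right)} = F^{2}$
$V{\left(w \right)} = -4 + 2 w^{2}$ ($V{\left(w \right)} = \left(w^{2} + w w\right) - 4 = \left(w^{2} + w^{2}\right) - 4 = 2 w^{2} - 4 = -4 + 2 w^{2}$)
$y = 0$ ($y = 0 \left(-4 + 2 \cdot 6^{2}\right) = 0 \left(-4 + 2 \cdot 36\right) = 0 \left(-4 + 72\right) = 0 \cdot 68 = 0$)
$t{\left(T \right)} = 0$
$t{\left(7 \right)} \left(-40 - 152\right) = 0 \left(-40 - 152\right) = 0 \left(-192\right) = 0$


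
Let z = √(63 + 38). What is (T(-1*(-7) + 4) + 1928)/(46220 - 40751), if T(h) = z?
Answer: 1928/5469 + √101/5469 ≈ 0.35437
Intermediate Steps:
z = √101 ≈ 10.050
T(h) = √101
(T(-1*(-7) + 4) + 1928)/(46220 - 40751) = (√101 + 1928)/(46220 - 40751) = (1928 + √101)/5469 = (1928 + √101)*(1/5469) = 1928/5469 + √101/5469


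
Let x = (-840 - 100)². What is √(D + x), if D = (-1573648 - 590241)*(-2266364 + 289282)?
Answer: √4278186875498 ≈ 2.0684e+6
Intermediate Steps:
D = 4278185991898 (D = -2163889*(-1977082) = 4278185991898)
x = 883600 (x = (-940)² = 883600)
√(D + x) = √(4278185991898 + 883600) = √4278186875498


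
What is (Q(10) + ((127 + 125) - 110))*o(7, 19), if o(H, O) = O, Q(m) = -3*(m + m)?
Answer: 1558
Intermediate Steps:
Q(m) = -6*m
(Q(10) + ((127 + 125) - 110))*o(7, 19) = (-6*10 + ((127 + 125) - 110))*19 = (-60 + (252 - 110))*19 = (-60 + 142)*19 = 82*19 = 1558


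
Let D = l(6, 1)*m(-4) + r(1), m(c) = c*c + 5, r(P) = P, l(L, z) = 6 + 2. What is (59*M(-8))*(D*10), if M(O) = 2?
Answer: 199420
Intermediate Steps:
l(L, z) = 8
m(c) = 5 + c² (m(c) = c² + 5 = 5 + c²)
D = 169 (D = 8*(5 + (-4)²) + 1 = 8*(5 + 16) + 1 = 8*21 + 1 = 168 + 1 = 169)
(59*M(-8))*(D*10) = (59*2)*(169*10) = 118*1690 = 199420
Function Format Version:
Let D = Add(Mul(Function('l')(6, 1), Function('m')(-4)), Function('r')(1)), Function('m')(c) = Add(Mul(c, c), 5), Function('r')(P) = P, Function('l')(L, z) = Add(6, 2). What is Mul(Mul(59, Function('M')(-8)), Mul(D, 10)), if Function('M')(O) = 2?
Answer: 199420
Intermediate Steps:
Function('l')(L, z) = 8
Function('m')(c) = Add(5, Pow(c, 2)) (Function('m')(c) = Add(Pow(c, 2), 5) = Add(5, Pow(c, 2)))
D = 169 (D = Add(Mul(8, Add(5, Pow(-4, 2))), 1) = Add(Mul(8, Add(5, 16)), 1) = Add(Mul(8, 21), 1) = Add(168, 1) = 169)
Mul(Mul(59, Function('M')(-8)), Mul(D, 10)) = Mul(Mul(59, 2), Mul(169, 10)) = Mul(118, 1690) = 199420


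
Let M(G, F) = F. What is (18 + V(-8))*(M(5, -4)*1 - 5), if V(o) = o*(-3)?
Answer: -378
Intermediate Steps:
V(o) = -3*o
(18 + V(-8))*(M(5, -4)*1 - 5) = (18 - 3*(-8))*(-4*1 - 5) = (18 + 24)*(-4 - 5) = 42*(-9) = -378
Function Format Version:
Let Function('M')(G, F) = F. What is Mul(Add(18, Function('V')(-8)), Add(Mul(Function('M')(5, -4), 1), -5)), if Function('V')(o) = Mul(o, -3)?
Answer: -378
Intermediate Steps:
Function('V')(o) = Mul(-3, o)
Mul(Add(18, Function('V')(-8)), Add(Mul(Function('M')(5, -4), 1), -5)) = Mul(Add(18, Mul(-3, -8)), Add(Mul(-4, 1), -5)) = Mul(Add(18, 24), Add(-4, -5)) = Mul(42, -9) = -378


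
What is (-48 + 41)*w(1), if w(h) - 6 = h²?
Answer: -49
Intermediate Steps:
w(h) = 6 + h²
(-48 + 41)*w(1) = (-48 + 41)*(6 + 1²) = -7*(6 + 1) = -7*7 = -49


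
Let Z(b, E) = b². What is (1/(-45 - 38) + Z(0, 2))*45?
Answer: -45/83 ≈ -0.54217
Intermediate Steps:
(1/(-45 - 38) + Z(0, 2))*45 = (1/(-45 - 38) + 0²)*45 = (1/(-83) + 0)*45 = (-1/83 + 0)*45 = -1/83*45 = -45/83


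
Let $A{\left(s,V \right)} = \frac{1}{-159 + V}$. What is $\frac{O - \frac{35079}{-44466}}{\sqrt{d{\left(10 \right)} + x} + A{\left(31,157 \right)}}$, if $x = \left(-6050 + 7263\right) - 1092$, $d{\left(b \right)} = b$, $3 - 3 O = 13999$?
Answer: $- \frac{207413633}{11627859} - \frac{414827266 \sqrt{131}}{11627859} \approx -426.16$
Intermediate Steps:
$O = - \frac{13996}{3}$ ($O = 1 - \frac{13999}{3} = - \frac{13996}{3} \approx -4665.3$)
$x = 121$ ($x = 1213 - 1092 = 121$)
$\frac{O - \frac{35079}{-44466}}{\sqrt{d{\left(10 \right)} + x} + A{\left(31,157 \right)}} = \frac{- \frac{13996}{3} - \frac{35079}{-44466}}{\sqrt{10 + 121} + \frac{1}{-159 + 157}} = \frac{- \frac{13996}{3} - - \frac{11693}{14822}}{\sqrt{131} + \frac{1}{-2}} = \frac{- \frac{13996}{3} + \frac{11693}{14822}}{\sqrt{131} - \frac{1}{2}} = - \frac{207413633}{44466 \left(- \frac{1}{2} + \sqrt{131}\right)}$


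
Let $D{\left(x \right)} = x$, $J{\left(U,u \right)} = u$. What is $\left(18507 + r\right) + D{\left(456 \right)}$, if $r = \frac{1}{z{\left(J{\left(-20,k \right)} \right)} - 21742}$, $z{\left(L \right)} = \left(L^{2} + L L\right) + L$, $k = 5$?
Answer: $\frac{411250580}{21687} \approx 18963.0$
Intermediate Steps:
$z{\left(L \right)} = L + 2 L^{2}$ ($z{\left(L \right)} = \left(L^{2} + L^{2}\right) + L = 2 L^{2} + L = L + 2 L^{2}$)
$r = - \frac{1}{21687}$ ($r = \frac{1}{5 \left(1 + 2 \cdot 5\right) - 21742} = \frac{1}{5 \left(1 + 10\right) - 21742} = \frac{1}{5 \cdot 11 - 21742} = \frac{1}{55 - 21742} = \frac{1}{-21687} = - \frac{1}{21687} \approx -4.6111 \cdot 10^{-5}$)
$\left(18507 + r\right) + D{\left(456 \right)} = \left(18507 - \frac{1}{21687}\right) + 456 = \frac{401361308}{21687} + 456 = \frac{411250580}{21687}$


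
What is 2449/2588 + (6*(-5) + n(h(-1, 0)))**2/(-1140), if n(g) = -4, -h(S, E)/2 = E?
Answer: -49967/737580 ≈ -0.067744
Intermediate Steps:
h(S, E) = -2*E
2449/2588 + (6*(-5) + n(h(-1, 0)))**2/(-1140) = 2449/2588 + (6*(-5) - 4)**2/(-1140) = 2449*(1/2588) + (-30 - 4)**2*(-1/1140) = 2449/2588 + (-34)**2*(-1/1140) = 2449/2588 + 1156*(-1/1140) = 2449/2588 - 289/285 = -49967/737580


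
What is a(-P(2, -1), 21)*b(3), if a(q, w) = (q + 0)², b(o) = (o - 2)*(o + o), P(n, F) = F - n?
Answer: 54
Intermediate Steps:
b(o) = 2*o*(-2 + o) (b(o) = (-2 + o)*(2*o) = 2*o*(-2 + o))
a(q, w) = q²
a(-P(2, -1), 21)*b(3) = (-(-1 - 1*2))²*(2*3*(-2 + 3)) = (-(-1 - 2))²*(2*3*1) = (-1*(-3))²*6 = 3²*6 = 9*6 = 54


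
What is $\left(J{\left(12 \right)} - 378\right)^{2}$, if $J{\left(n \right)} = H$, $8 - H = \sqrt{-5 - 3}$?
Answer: $136892 + 1480 i \sqrt{2} \approx 1.3689 \cdot 10^{5} + 2093.0 i$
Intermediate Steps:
$H = 8 - 2 i \sqrt{2}$ ($H = 8 - \sqrt{-5 - 3} = 8 - \sqrt{-8} = 8 - 2 i \sqrt{2} \approx 8.0 - 2.8284 i$)
$J{\left(n \right)} = 8 - 2 i \sqrt{2}$
$\left(J{\left(12 \right)} - 378\right)^{2} = \left(\left(8 - 2 i \sqrt{2}\right) - 378\right)^{2} = \left(-370 - 2 i \sqrt{2}\right)^{2}$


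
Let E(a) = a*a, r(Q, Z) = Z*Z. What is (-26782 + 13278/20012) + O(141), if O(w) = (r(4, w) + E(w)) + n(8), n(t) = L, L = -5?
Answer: 129834489/10006 ≈ 12976.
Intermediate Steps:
n(t) = -5
r(Q, Z) = Z**2
E(a) = a**2
O(w) = -5 + 2*w**2 (O(w) = (w**2 + w**2) - 5 = 2*w**2 - 5 = -5 + 2*w**2)
(-26782 + 13278/20012) + O(141) = (-26782 + 13278/20012) + (-5 + 2*141**2) = (-26782 + 13278*(1/20012)) + (-5 + 2*19881) = (-26782 + 6639/10006) + (-5 + 39762) = -267974053/10006 + 39757 = 129834489/10006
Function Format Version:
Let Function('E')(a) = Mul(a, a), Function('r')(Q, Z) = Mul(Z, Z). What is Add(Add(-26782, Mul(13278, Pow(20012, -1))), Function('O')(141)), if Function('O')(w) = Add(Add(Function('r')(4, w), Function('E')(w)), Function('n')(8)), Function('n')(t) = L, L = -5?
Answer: Rational(129834489, 10006) ≈ 12976.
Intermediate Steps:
Function('n')(t) = -5
Function('r')(Q, Z) = Pow(Z, 2)
Function('E')(a) = Pow(a, 2)
Function('O')(w) = Add(-5, Mul(2, Pow(w, 2))) (Function('O')(w) = Add(Add(Pow(w, 2), Pow(w, 2)), -5) = Add(Mul(2, Pow(w, 2)), -5) = Add(-5, Mul(2, Pow(w, 2))))
Add(Add(-26782, Mul(13278, Pow(20012, -1))), Function('O')(141)) = Add(Add(-26782, Mul(13278, Pow(20012, -1))), Add(-5, Mul(2, Pow(141, 2)))) = Add(Add(-26782, Mul(13278, Rational(1, 20012))), Add(-5, Mul(2, 19881))) = Add(Add(-26782, Rational(6639, 10006)), Add(-5, 39762)) = Add(Rational(-267974053, 10006), 39757) = Rational(129834489, 10006)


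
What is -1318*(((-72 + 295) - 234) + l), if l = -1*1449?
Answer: 1924280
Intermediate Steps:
l = -1449
-1318*(((-72 + 295) - 234) + l) = -1318*(((-72 + 295) - 234) - 1449) = -1318*((223 - 234) - 1449) = -1318*(-11 - 1449) = -1318*(-1460) = 1924280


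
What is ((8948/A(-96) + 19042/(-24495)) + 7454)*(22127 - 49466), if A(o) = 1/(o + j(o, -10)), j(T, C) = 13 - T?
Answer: -27629914918684/8165 ≈ -3.3839e+9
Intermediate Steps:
A(o) = 1/13 (A(o) = 1/(o + (13 - o)) = 1/13)
((8948/A(-96) + 19042/(-24495)) + 7454)*(22127 - 49466) = ((8948/(1/13) + 19042/(-24495)) + 7454)*(22127 - 49466) = ((8948*13 + 19042*(-1/24495)) + 7454)*(-27339) = ((116324 - 19042/24495) + 7454)*(-27339) = (2849337338/24495 + 7454)*(-27339) = (3031923068/24495)*(-27339) = -27629914918684/8165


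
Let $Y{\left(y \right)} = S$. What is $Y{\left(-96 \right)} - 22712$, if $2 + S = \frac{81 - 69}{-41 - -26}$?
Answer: $- \frac{113574}{5} \approx -22715.0$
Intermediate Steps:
$S = - \frac{14}{5}$ ($S = -2 + \frac{81 - 69}{-41 - -26} = -2 + \frac{12}{-41 + \left(-21 + 47\right)} = -2 + \frac{12}{-41 + 26} = -2 + \frac{12}{-15} = -2 + 12 \left(- \frac{1}{15}\right) = -2 - \frac{4}{5} = - \frac{14}{5} \approx -2.8$)
$Y{\left(y \right)} = - \frac{14}{5}$
$Y{\left(-96 \right)} - 22712 = - \frac{14}{5} - 22712 = - \frac{113574}{5}$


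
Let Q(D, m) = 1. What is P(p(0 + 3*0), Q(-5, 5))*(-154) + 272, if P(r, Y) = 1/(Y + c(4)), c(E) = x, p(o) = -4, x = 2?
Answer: 662/3 ≈ 220.67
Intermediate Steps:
c(E) = 2
P(r, Y) = 1/(2 + Y) (P(r, Y) = 1/(Y + 2) = 1/(2 + Y))
P(p(0 + 3*0), Q(-5, 5))*(-154) + 272 = -154/(2 + 1) + 272 = -154/3 + 272 = 662/3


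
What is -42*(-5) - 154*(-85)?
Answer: 13300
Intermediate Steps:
-42*(-5) - 154*(-85) = 210 + 13090 = 13300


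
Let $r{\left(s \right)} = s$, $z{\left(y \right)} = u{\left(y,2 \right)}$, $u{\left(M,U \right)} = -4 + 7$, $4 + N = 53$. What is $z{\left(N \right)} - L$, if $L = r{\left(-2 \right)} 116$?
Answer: $235$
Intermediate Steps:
$N = 49$ ($N = -4 + 53 = 49$)
$u{\left(M,U \right)} = 3$
$z{\left(y \right)} = 3$
$L = -232$ ($L = \left(-2\right) 116 = -232$)
$z{\left(N \right)} - L = 3 - -232 = 3 + 232 = 235$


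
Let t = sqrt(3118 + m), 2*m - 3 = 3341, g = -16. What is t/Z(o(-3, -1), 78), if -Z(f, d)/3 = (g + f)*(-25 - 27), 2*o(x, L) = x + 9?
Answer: -sqrt(4790)/2028 ≈ -0.034127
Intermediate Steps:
o(x, L) = 9/2 + x/2 (o(x, L) = (x + 9)/2 = (9 + x)/2 = 9/2 + x/2)
Z(f, d) = -2496 + 156*f (Z(f, d) = -3*(-16 + f)*(-25 - 27) = -3*(-16 + f)*(-52) = -3*(832 - 52*f) = -2496 + 156*f)
m = 1672 (m = 3/2 + (1/2)*3341 = 3/2 + 3341/2 = 1672)
t = sqrt(4790) (t = sqrt(3118 + 1672) = sqrt(4790) ≈ 69.210)
t/Z(o(-3, -1), 78) = sqrt(4790)/(-2496 + 156*(9/2 + (1/2)*(-3))) = sqrt(4790)/(-2496 + 156*(9/2 - 3/2)) = sqrt(4790)/(-2496 + 156*3) = sqrt(4790)/(-2496 + 468) = sqrt(4790)/(-2028) = sqrt(4790)*(-1/2028) = -sqrt(4790)/2028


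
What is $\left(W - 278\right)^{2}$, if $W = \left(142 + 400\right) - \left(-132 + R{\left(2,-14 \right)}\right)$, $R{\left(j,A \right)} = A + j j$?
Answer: $164836$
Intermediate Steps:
$R{\left(j,A \right)} = A + j^{2}$
$W = 684$ ($W = \left(142 + 400\right) + \left(132 - \left(-14 + 2^{2}\right)\right) = 542 + \left(132 - \left(-14 + 4\right)\right) = 542 + \left(132 - -10\right) = 542 + \left(132 + 10\right) = 542 + 142 = 684$)
$\left(W - 278\right)^{2} = \left(684 - 278\right)^{2} = 406^{2} = 164836$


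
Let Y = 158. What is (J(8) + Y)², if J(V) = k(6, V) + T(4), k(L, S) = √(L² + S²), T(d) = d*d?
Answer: 33856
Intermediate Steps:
T(d) = d²
J(V) = 16 + √(36 + V²) (J(V) = √(6² + V²) + 4² = √(36 + V²) + 16 = 16 + √(36 + V²))
(J(8) + Y)² = ((16 + √(36 + 8²)) + 158)² = ((16 + √(36 + 64)) + 158)² = ((16 + √100) + 158)² = ((16 + 10) + 158)² = (26 + 158)² = 184² = 33856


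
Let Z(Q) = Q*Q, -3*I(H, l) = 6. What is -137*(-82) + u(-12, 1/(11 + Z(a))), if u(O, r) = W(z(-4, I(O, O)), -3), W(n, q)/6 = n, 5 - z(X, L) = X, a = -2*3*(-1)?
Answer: 11288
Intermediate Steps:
a = 6 (a = -6*(-1) = 6)
I(H, l) = -2 (I(H, l) = -⅓*6 = -2)
z(X, L) = 5 - X
W(n, q) = 6*n
Z(Q) = Q²
u(O, r) = 54 (u(O, r) = 6*(5 - 1*(-4)) = 6*(5 + 4) = 6*9 = 54)
-137*(-82) + u(-12, 1/(11 + Z(a))) = -137*(-82) + 54 = 11234 + 54 = 11288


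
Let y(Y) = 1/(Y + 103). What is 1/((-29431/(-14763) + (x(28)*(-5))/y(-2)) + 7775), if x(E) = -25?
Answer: 777/15852349 ≈ 4.9015e-5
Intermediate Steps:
y(Y) = 1/(103 + Y)
1/((-29431/(-14763) + (x(28)*(-5))/y(-2)) + 7775) = 1/((-29431/(-14763) + (-25*(-5))/(1/(103 - 2))) + 7775) = 1/((-29431*(-1/14763) + 125/(1/101)) + 7775) = 1/((1549/777 + 125/(1/101)) + 7775) = 1/((1549/777 + 125*101) + 7775) = 1/((1549/777 + 12625) + 7775) = 1/(9811174/777 + 7775) = 1/(15852349/777) = 777/15852349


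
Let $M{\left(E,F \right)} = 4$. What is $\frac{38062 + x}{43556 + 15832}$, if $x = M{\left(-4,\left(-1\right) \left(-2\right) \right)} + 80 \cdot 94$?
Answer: $\frac{22793}{29694} \approx 0.7676$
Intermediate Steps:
$x = 7524$ ($x = 4 + 80 \cdot 94 = 4 + 7520 = 7524$)
$\frac{38062 + x}{43556 + 15832} = \frac{38062 + 7524}{43556 + 15832} = \frac{45586}{59388} = 45586 \cdot \frac{1}{59388} = \frac{22793}{29694}$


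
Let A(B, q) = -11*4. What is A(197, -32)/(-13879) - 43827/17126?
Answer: -607521389/237691754 ≈ -2.5559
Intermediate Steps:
A(B, q) = -44
A(197, -32)/(-13879) - 43827/17126 = -44/(-13879) - 43827/17126 = -44*(-1/13879) - 43827*1/17126 = 44/13879 - 43827/17126 = -607521389/237691754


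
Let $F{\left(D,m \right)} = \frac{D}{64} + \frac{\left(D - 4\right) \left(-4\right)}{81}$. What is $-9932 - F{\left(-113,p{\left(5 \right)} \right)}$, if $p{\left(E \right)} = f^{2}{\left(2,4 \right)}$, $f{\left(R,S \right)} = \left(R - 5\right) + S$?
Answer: $- \frac{5723143}{576} \approx -9936.0$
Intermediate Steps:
$f{\left(R,S \right)} = -5 + R + S$ ($f{\left(R,S \right)} = \left(-5 + R\right) + S = -5 + R + S$)
$p{\left(E \right)} = 1$ ($p{\left(E \right)} = \left(-5 + 2 + 4\right)^{2} = 1^{2} = 1$)
$F{\left(D,m \right)} = \frac{16}{81} - \frac{175 D}{5184}$ ($F{\left(D,m \right)} = D \frac{1}{64} + \left(-4 + D\right) \left(-4\right) \frac{1}{81} = \frac{D}{64} + \left(16 - 4 D\right) \frac{1}{81} = \frac{D}{64} - \left(- \frac{16}{81} + \frac{4 D}{81}\right) = \frac{16}{81} - \frac{175 D}{5184}$)
$-9932 - F{\left(-113,p{\left(5 \right)} \right)} = -9932 - \left(\frac{16}{81} - - \frac{19775}{5184}\right) = -9932 - \left(\frac{16}{81} + \frac{19775}{5184}\right) = -9932 - \frac{2311}{576} = - \frac{5723143}{576}$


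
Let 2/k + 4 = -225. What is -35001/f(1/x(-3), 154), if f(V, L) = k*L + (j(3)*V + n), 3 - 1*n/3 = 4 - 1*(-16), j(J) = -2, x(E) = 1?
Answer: 8015229/12445 ≈ 644.05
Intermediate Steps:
n = -51 (n = 9 - 3*(4 - 1*(-16)) = 9 - 3*(4 + 16) = 9 - 3*20 = 9 - 60 = -51)
k = -2/229 (k = 2/(-4 - 225) = 2/(-229) = 2*(-1/229) = -2/229 ≈ -0.0087336)
f(V, L) = -51 - 2*V - 2*L/229 (f(V, L) = -2*L/229 + (-2*V - 51) = -2*L/229 + (-51 - 2*V) = -51 - 2*V - 2*L/229)
-35001/f(1/x(-3), 154) = -35001/(-51 - 2/1 - 2/229*154) = -35001/(-51 - 2*1 - 308/229) = -35001/(-51 - 2 - 308/229) = -35001/(-12445/229) = -35001*(-229/12445) = 8015229/12445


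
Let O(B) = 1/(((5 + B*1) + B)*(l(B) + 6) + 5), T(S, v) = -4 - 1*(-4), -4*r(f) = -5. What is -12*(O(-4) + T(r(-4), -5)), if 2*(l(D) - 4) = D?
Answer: 12/19 ≈ 0.63158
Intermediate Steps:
l(D) = 4 + D/2
r(f) = 5/4 (r(f) = -1/4*(-5) = 5/4)
T(S, v) = 0 (T(S, v) = -4 + 4 = 0)
O(B) = 1/(5 + (5 + 2*B)*(10 + B/2)) (O(B) = 1/(((5 + B*1) + B)*((4 + B/2) + 6) + 5) = 1/(((5 + B) + B)*(10 + B/2) + 5) = 1/((5 + 2*B)*(10 + B/2) + 5) = 1/(5 + (5 + 2*B)*(10 + B/2)))
-12*(O(-4) + T(r(-4), -5)) = -12*(2/(110 + 2*(-4)**2 + 45*(-4)) + 0) = -12*(2/(110 + 2*16 - 180) + 0) = -12*(2/(110 + 32 - 180) + 0) = -12*(2/(-38) + 0) = -12*(2*(-1/38) + 0) = -12*(-1/19 + 0) = -12*(-1/19) = 12/19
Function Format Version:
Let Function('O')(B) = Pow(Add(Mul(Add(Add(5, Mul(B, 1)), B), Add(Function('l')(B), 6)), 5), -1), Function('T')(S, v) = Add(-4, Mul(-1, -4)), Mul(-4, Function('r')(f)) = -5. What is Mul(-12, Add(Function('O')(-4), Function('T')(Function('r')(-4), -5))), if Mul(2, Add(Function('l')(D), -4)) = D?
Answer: Rational(12, 19) ≈ 0.63158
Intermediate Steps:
Function('l')(D) = Add(4, Mul(Rational(1, 2), D))
Function('r')(f) = Rational(5, 4) (Function('r')(f) = Mul(Rational(-1, 4), -5) = Rational(5, 4))
Function('T')(S, v) = 0 (Function('T')(S, v) = Add(-4, 4) = 0)
Function('O')(B) = Pow(Add(5, Mul(Add(5, Mul(2, B)), Add(10, Mul(Rational(1, 2), B)))), -1) (Function('O')(B) = Pow(Add(Mul(Add(Add(5, Mul(B, 1)), B), Add(Add(4, Mul(Rational(1, 2), B)), 6)), 5), -1) = Pow(Add(Mul(Add(Add(5, B), B), Add(10, Mul(Rational(1, 2), B))), 5), -1) = Pow(Add(Mul(Add(5, Mul(2, B)), Add(10, Mul(Rational(1, 2), B))), 5), -1) = Pow(Add(5, Mul(Add(5, Mul(2, B)), Add(10, Mul(Rational(1, 2), B)))), -1))
Mul(-12, Add(Function('O')(-4), Function('T')(Function('r')(-4), -5))) = Mul(-12, Add(Mul(2, Pow(Add(110, Mul(2, Pow(-4, 2)), Mul(45, -4)), -1)), 0)) = Mul(-12, Add(Mul(2, Pow(Add(110, Mul(2, 16), -180), -1)), 0)) = Mul(-12, Add(Mul(2, Pow(Add(110, 32, -180), -1)), 0)) = Mul(-12, Add(Mul(2, Pow(-38, -1)), 0)) = Mul(-12, Add(Mul(2, Rational(-1, 38)), 0)) = Mul(-12, Add(Rational(-1, 19), 0)) = Mul(-12, Rational(-1, 19)) = Rational(12, 19)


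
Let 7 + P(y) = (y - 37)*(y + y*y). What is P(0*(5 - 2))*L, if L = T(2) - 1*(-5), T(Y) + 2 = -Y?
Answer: -7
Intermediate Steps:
P(y) = -7 + (-37 + y)*(y + y²) (P(y) = -7 + (y - 37)*(y + y*y) = -7 + (-37 + y)*(y + y²))
T(Y) = -2 - Y
L = 1 (L = (-2 - 1*2) - 1*(-5) = (-2 - 2) + 5 = -4 + 5 = 1)
P(0*(5 - 2))*L = (-7 + (0*(5 - 2))³ - 0*(5 - 2) - 36*(0*(5 - 2))²)*1 = (-7 + (0*3)³ - 0*3 - 36*(0*3)²)*1 = (-7 + 0³ - 37*0 - 36*0²)*1 = (-7 + 0 + 0 - 36*0)*1 = (-7 + 0 + 0 + 0)*1 = -7*1 = -7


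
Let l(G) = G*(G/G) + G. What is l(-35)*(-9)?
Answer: 630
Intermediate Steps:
l(G) = 2*G (l(G) = G*1 + G = G + G = 2*G)
l(-35)*(-9) = (2*(-35))*(-9) = -70*(-9) = 630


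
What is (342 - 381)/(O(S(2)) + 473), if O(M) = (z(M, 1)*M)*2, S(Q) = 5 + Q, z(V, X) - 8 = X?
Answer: -39/599 ≈ -0.065109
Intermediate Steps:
z(V, X) = 8 + X
O(M) = 18*M (O(M) = ((8 + 1)*M)*2 = (9*M)*2 = 18*M)
(342 - 381)/(O(S(2)) + 473) = (342 - 381)/(18*(5 + 2) + 473) = -39/(18*7 + 473) = -39/(126 + 473) = -39/599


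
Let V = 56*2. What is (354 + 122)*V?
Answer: 53312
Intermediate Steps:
V = 112
(354 + 122)*V = (354 + 122)*112 = 476*112 = 53312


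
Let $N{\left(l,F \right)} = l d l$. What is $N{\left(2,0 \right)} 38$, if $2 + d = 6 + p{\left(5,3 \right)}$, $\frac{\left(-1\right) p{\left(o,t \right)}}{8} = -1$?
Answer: $1824$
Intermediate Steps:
$p{\left(o,t \right)} = 8$ ($p{\left(o,t \right)} = \left(-8\right) \left(-1\right) = 8$)
$d = 12$ ($d = -2 + \left(6 + 8\right) = -2 + 14 = 12$)
$N{\left(l,F \right)} = 12 l^{2}$ ($N{\left(l,F \right)} = l 12 l = 12 l l = 12 l^{2}$)
$N{\left(2,0 \right)} 38 = 12 \cdot 2^{2} \cdot 38 = 12 \cdot 4 \cdot 38 = 48 \cdot 38 = 1824$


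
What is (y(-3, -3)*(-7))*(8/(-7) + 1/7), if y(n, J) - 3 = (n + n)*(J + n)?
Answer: 273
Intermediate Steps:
y(n, J) = 3 + 2*n*(J + n) (y(n, J) = 3 + (n + n)*(J + n) = 3 + (2*n)*(J + n) = 3 + 2*n*(J + n))
(y(-3, -3)*(-7))*(8/(-7) + 1/7) = ((3 + 2*(-3)² + 2*(-3)*(-3))*(-7))*(8/(-7) + 1/7) = ((3 + 2*9 + 18)*(-7))*(8*(-⅐) + 1*(⅐)) = ((3 + 18 + 18)*(-7))*(-8/7 + ⅐) = (39*(-7))*(-1) = -273*(-1) = 273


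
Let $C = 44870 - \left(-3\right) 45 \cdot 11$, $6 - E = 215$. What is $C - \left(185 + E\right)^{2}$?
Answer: $45779$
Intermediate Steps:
$E = -209$ ($E = 6 - 215 = -209$)
$C = 46355$ ($C = 44870 - \left(-135\right) 11 = 44870 - -1485 = 44870 + 1485 = 46355$)
$C - \left(185 + E\right)^{2} = 46355 - \left(185 - 209\right)^{2} = 46355 - \left(-24\right)^{2} = 46355 - 576 = 45779$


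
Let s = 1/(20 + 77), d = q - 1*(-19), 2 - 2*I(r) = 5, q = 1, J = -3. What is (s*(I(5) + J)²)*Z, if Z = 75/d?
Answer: 1215/1552 ≈ 0.78286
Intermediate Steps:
I(r) = -3/2 (I(r) = 1 - ½*5 = 1 - 5/2 = -3/2)
d = 20 (d = 1 - 1*(-19) = 1 + 19 = 20)
s = 1/97 ≈ 0.010309
Z = 15/4 (Z = 75/20 = 75*(1/20) = 15/4 ≈ 3.7500)
(s*(I(5) + J)²)*Z = ((-3/2 - 3)²/97)*(15/4) = ((-9/2)²/97)*(15/4) = ((1/97)*(81/4))*(15/4) = (81/388)*(15/4) = 1215/1552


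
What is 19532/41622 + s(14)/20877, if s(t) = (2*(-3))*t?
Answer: 67378886/144823749 ≈ 0.46525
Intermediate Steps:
s(t) = -6*t
19532/41622 + s(14)/20877 = 19532/41622 - 6*14/20877 = 19532*(1/41622) - 84*1/20877 = 9766/20811 - 28/6959 = 67378886/144823749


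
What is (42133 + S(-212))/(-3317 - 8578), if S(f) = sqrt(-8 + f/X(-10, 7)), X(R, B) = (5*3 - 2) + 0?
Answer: -3241/915 - 2*I*sqrt(1027)/154635 ≈ -3.5421 - 0.00041448*I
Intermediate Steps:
X(R, B) = 13 (X(R, B) = (15 - 2) + 0 = 13 + 0 = 13)
S(f) = sqrt(-8 + f/13)
(42133 + S(-212))/(-3317 - 8578) = (42133 + sqrt(-1352 + 13*(-212))/13)/(-3317 - 8578) = (42133 + sqrt(-1352 - 2756)/13)/(-11895) = (42133 + sqrt(-4108)/13)*(-1/11895) = (42133 + (2*I*sqrt(1027))/13)*(-1/11895) = (42133 + 2*I*sqrt(1027)/13)*(-1/11895) = -3241/915 - 2*I*sqrt(1027)/154635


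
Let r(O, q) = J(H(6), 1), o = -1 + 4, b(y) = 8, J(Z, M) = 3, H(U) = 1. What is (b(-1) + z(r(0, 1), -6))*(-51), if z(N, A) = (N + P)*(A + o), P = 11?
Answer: 1734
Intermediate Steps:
o = 3
r(O, q) = 3
z(N, A) = (3 + A)*(11 + N) (z(N, A) = (N + 11)*(A + 3) = (11 + N)*(3 + A) = (3 + A)*(11 + N))
(b(-1) + z(r(0, 1), -6))*(-51) = (8 + (33 + 3*3 + 11*(-6) - 6*3))*(-51) = (8 + (33 + 9 - 66 - 18))*(-51) = (8 - 42)*(-51) = -34*(-51) = 1734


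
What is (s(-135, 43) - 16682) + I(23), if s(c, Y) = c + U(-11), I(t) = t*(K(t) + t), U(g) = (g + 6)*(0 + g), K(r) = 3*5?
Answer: -15888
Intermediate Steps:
K(r) = 15
U(g) = g*(6 + g) (U(g) = (6 + g)*g = g*(6 + g))
I(t) = t*(15 + t)
s(c, Y) = 55 + c (s(c, Y) = c - 11*(6 - 11) = c - 11*(-5) = c + 55 = 55 + c)
(s(-135, 43) - 16682) + I(23) = ((55 - 135) - 16682) + 23*(15 + 23) = (-80 - 16682) + 23*38 = -16762 + 874 = -15888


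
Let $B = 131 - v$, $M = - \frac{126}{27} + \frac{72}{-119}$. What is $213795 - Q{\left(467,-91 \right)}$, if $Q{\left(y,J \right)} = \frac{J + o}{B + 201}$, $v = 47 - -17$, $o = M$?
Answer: $\frac{20455084789}{95676} \approx 2.138 \cdot 10^{5}$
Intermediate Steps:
$M = - \frac{1882}{357}$ ($M = \left(-126\right) \frac{1}{27} + 72 \left(- \frac{1}{119}\right) = - \frac{14}{3} - \frac{72}{119} = - \frac{1882}{357} \approx -5.2717$)
$o = - \frac{1882}{357} \approx -5.2717$
$v = 64$ ($v = 47 + 17 = 64$)
$B = 67$ ($B = 131 - 64 = 67$)
$Q{\left(y,J \right)} = - \frac{941}{47838} + \frac{J}{268}$ ($Q{\left(y,J \right)} = \frac{J - \frac{1882}{357}}{67 + 201} = \frac{- \frac{1882}{357} + J}{268} = \left(- \frac{1882}{357} + J\right) \frac{1}{268} = - \frac{941}{47838} + \frac{J}{268}$)
$213795 - Q{\left(467,-91 \right)} = 213795 - \left(- \frac{941}{47838} + \frac{1}{268} \left(-91\right)\right) = 213795 - \left(- \frac{941}{47838} - \frac{91}{268}\right) = 213795 - - \frac{34369}{95676} = 213795 + \frac{34369}{95676} = \frac{20455084789}{95676}$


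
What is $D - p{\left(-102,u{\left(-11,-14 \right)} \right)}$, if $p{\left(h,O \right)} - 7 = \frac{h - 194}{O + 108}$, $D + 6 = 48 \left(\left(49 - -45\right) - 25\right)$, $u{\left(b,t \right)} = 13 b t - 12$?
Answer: $\frac{3460799}{1049} \approx 3299.1$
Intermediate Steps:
$u{\left(b,t \right)} = -12 + 13 b t$ ($u{\left(b,t \right)} = 13 b t - 12 = -12 + 13 b t$)
$D = 3306$ ($D = -6 + 48 \left(\left(49 - -45\right) - 25\right) = -6 + 48 \left(\left(49 + 45\right) - 25\right) = -6 + 48 \left(94 - 25\right) = -6 + 48 \cdot 69 = -6 + 3312 = 3306$)
$p{\left(h,O \right)} = 7 + \frac{-194 + h}{108 + O}$ ($p{\left(h,O \right)} = 7 + \frac{h - 194}{O + 108} = 7 + \frac{-194 + h}{108 + O}$)
$D - p{\left(-102,u{\left(-11,-14 \right)} \right)} = 3306 - \frac{562 - 102 + 7 \left(-12 + 13 \left(-11\right) \left(-14\right)\right)}{108 - \left(12 + 143 \left(-14\right)\right)} = 3306 - \frac{562 - 102 + 7 \left(-12 + 2002\right)}{108 + \left(-12 + 2002\right)} = 3306 - \frac{562 - 102 + 7 \cdot 1990}{108 + 1990} = 3306 - \frac{562 - 102 + 13930}{2098} = 3306 - \frac{1}{2098} \cdot 14390 = 3306 - \frac{7195}{1049} = \frac{3460799}{1049}$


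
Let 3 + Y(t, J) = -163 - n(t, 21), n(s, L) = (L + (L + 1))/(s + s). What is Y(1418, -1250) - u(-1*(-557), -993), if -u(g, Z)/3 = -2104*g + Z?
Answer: -9979682687/2836 ≈ -3.5189e+6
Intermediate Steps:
n(s, L) = (1 + 2*L)/(2*s) (n(s, L) = (L + (1 + L))/((2*s)) = (1 + 2*L)*(1/(2*s)) = (1 + 2*L)/(2*s))
Y(t, J) = -166 - 43/(2*t) (Y(t, J) = -3 + (-163 - (1/2 + 21)/t) = -3 + (-163 - 43/(t*2)) = -3 + (-163 - 43/(2*t)) = -166 - 43/(2*t))
u(g, Z) = -3*Z + 6312*g (u(g, Z) = -3*(-2104*g + Z) = -3*(Z - 2104*g) = -3*Z + 6312*g)
Y(1418, -1250) - u(-1*(-557), -993) = (-166 - 43/2/1418) - (-3*(-993) + 6312*(-1*(-557))) = (-166 - 43/2*1/1418) - (2979 + 6312*557) = (-166 - 43/2836) - (2979 + 3515784) = -470819/2836 - 1*3518763 = -470819/2836 - 3518763 = -9979682687/2836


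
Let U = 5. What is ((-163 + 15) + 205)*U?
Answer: 285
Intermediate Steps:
((-163 + 15) + 205)*U = ((-163 + 15) + 205)*5 = (-148 + 205)*5 = 57*5 = 285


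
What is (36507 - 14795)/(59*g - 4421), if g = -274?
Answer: -21712/20587 ≈ -1.0546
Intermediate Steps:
(36507 - 14795)/(59*g - 4421) = (36507 - 14795)/(59*(-274) - 4421) = 21712/(-16166 - 4421) = 21712/(-20587) = 21712*(-1/20587) = -21712/20587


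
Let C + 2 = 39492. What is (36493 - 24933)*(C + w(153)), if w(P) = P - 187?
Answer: 456111360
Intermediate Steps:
C = 39490 (C = -2 + 39492 = 39490)
w(P) = -187 + P
(36493 - 24933)*(C + w(153)) = (36493 - 24933)*(39490 + (-187 + 153)) = 11560*(39490 - 34) = 11560*39456 = 456111360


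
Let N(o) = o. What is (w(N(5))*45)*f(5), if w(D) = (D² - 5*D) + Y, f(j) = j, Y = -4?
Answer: -900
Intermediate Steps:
w(D) = -4 + D² - 5*D (w(D) = (D² - 5*D) - 4 = -4 + D² - 5*D)
(w(N(5))*45)*f(5) = ((-4 + 5² - 5*5)*45)*5 = ((-4 + 25 - 25)*45)*5 = -4*45*5 = -180*5 = -900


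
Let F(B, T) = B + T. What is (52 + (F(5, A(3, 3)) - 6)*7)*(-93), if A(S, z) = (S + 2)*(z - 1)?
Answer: -10695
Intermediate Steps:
A(S, z) = (-1 + z)*(2 + S) (A(S, z) = (2 + S)*(-1 + z) = (-1 + z)*(2 + S))
(52 + (F(5, A(3, 3)) - 6)*7)*(-93) = (52 + ((5 + (-2 - 1*3 + 2*3 + 3*3)) - 6)*7)*(-93) = (52 + ((5 + (-2 - 3 + 6 + 9)) - 6)*7)*(-93) = (52 + ((5 + 10) - 6)*7)*(-93) = (52 + (15 - 6)*7)*(-93) = (52 + 9*7)*(-93) = (52 + 63)*(-93) = 115*(-93) = -10695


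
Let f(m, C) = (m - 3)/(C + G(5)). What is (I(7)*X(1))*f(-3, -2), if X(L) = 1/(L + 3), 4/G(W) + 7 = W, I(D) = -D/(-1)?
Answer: 21/8 ≈ 2.6250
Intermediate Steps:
I(D) = D (I(D) = -D*(-1) = D)
G(W) = 4/(-7 + W)
X(L) = 1/(3 + L)
f(m, C) = (-3 + m)/(-2 + C) (f(m, C) = (m - 3)/(C + 4/(-7 + 5)) = (-3 + m)/(C + 4/(-2)) = (-3 + m)/(C + 4*(-1/2)) = (-3 + m)/(C - 2) = (-3 + m)/(-2 + C))
(I(7)*X(1))*f(-3, -2) = (7/(3 + 1))*((-3 - 3)/(-2 - 2)) = (7/4)*(-6/(-4)) = (7*(1/4))*(-1/4*(-6)) = (7/4)*(3/2) = 21/8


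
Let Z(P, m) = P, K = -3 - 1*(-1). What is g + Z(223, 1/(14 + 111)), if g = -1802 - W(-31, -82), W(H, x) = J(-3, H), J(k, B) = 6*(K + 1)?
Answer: -1573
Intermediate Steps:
K = -2 (K = -3 + 1 = -2)
J(k, B) = -6 (J(k, B) = 6*(-2 + 1) = 6*(-1) = -6)
W(H, x) = -6
g = -1796 (g = -1802 - 1*(-6) = -1802 + 6 = -1796)
g + Z(223, 1/(14 + 111)) = -1796 + 223 = -1573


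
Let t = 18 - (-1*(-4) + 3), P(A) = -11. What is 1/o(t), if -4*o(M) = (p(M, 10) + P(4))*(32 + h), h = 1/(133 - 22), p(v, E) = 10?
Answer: 444/3553 ≈ 0.12496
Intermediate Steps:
h = 1/111 ≈ 0.0090090
t = 11 (t = 18 - (4 + 3) = 18 - 1*7 = 18 - 7 = 11)
o(M) = 3553/444 (o(M) = -(10 - 11)*(32 + 1/111)/4 = -(-1)*3553/(4*111) = -¼*(-3553/111) = 3553/444)
1/o(t) = 1/(3553/444) = 444/3553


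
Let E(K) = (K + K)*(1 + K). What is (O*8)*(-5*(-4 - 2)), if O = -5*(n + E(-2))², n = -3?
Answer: -1200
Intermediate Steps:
E(K) = 2*K*(1 + K) (E(K) = (2*K)*(1 + K) = 2*K*(1 + K))
O = -5 (O = -5*(-3 + 2*(-2)*(1 - 2))² = -5*(-3 + 2*(-2)*(-1))² = -5*(-3 + 4)² = -5*1² = -5*1 = -5)
(O*8)*(-5*(-4 - 2)) = (-5*8)*(-5*(-4 - 2)) = -(-200)*(-6) = -40*30 = -1200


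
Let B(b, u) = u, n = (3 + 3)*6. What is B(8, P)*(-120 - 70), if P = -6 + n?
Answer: -5700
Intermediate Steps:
n = 36 (n = 6*6 = 36)
P = 30 (P = -6 + 36 = 30)
B(8, P)*(-120 - 70) = 30*(-120 - 70) = 30*(-190) = -5700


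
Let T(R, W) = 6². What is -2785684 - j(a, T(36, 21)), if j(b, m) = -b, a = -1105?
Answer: -2786789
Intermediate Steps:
T(R, W) = 36
-2785684 - j(a, T(36, 21)) = -2785684 - (-1)*(-1105) = -2785684 - 1*1105 = -2785684 - 1105 = -2786789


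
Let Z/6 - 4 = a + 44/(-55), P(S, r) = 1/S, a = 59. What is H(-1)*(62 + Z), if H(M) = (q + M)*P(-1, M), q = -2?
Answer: 6528/5 ≈ 1305.6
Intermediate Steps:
Z = 1866/5 (Z = 24 + 6*(59 + 44/(-55)) = 24 + 6*(59 + 44*(-1/55)) = 24 + 6*(59 - ⅘) = 24 + 6*(291/5) = 24 + 1746/5 = 1866/5 ≈ 373.20)
H(M) = 2 - M (H(M) = (-2 + M)/(-1) = (-2 + M)*(-1) = 2 - M)
H(-1)*(62 + Z) = (2 - 1*(-1))*(62 + 1866/5) = (2 + 1)*(2176/5) = 3*(2176/5) = 6528/5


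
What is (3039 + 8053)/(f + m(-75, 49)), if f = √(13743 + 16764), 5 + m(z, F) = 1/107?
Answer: 211258232/116329829 + 126992308*√30507/348989487 ≈ 65.373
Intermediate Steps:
m(z, F) = -534/107 (m(z, F) = -5 + 1/107 = -534/107)
f = √30507 ≈ 174.66
(3039 + 8053)/(f + m(-75, 49)) = (3039 + 8053)/(√30507 - 534/107) = 11092/(-534/107 + √30507)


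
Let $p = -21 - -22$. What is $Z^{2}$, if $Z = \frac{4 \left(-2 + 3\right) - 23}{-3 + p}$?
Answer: $\frac{361}{4} \approx 90.25$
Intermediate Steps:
$p = 1$ ($p = -21 + 22 = 1$)
$Z = \frac{19}{2}$ ($Z = \frac{4 \left(-2 + 3\right) - 23}{-3 + 1} = \frac{4 \cdot 1 - 23}{-2} = \left(4 - 23\right) \left(- \frac{1}{2}\right) = \left(-19\right) \left(- \frac{1}{2}\right) = \frac{19}{2} \approx 9.5$)
$Z^{2} = \left(\frac{19}{2}\right)^{2} = \frac{361}{4}$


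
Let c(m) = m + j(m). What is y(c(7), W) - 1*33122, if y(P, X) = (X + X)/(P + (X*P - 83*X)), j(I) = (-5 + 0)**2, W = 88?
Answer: -18448976/557 ≈ -33122.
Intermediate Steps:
j(I) = 25 (j(I) = (-5)**2 = 25)
c(m) = 25 + m (c(m) = m + 25 = 25 + m)
y(P, X) = 2*X/(P - 83*X + P*X) (y(P, X) = (2*X)/(P + (P*X - 83*X)) = (2*X)/(P + (-83*X + P*X)) = (2*X)/(P - 83*X + P*X) = 2*X/(P - 83*X + P*X))
y(c(7), W) - 1*33122 = 2*88/((25 + 7) - 83*88 + (25 + 7)*88) - 1*33122 = 2*88/(32 - 7304 + 32*88) - 33122 = 2*88/(32 - 7304 + 2816) - 33122 = 2*88/(-4456) - 33122 = 2*88*(-1/4456) - 33122 = -22/557 - 33122 = -18448976/557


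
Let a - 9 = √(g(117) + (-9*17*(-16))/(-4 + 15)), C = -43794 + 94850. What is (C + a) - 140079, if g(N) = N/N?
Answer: -89014 + √27049/11 ≈ -88999.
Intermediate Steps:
C = 51056
g(N) = 1
a = 9 + √27049/11 (a = 9 + √(1 + (-9*17*(-16))/(-4 + 15)) = 9 + √(1 - 153*(-16)/11) = 9 + √(1 + 2448*(1/11)) = 9 + √(1 + 2448/11) = 9 + √(2459/11) = 9 + √27049/11 ≈ 23.951)
(C + a) - 140079 = (51056 + (9 + √27049/11)) - 140079 = (51065 + √27049/11) - 140079 = -89014 + √27049/11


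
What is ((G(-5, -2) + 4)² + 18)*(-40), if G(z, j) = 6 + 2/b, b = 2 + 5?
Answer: -242640/49 ≈ -4951.8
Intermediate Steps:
b = 7
G(z, j) = 44/7 (G(z, j) = 6 + 2/7 = 44/7)
((G(-5, -2) + 4)² + 18)*(-40) = ((44/7 + 4)² + 18)*(-40) = ((72/7)² + 18)*(-40) = (5184/49 + 18)*(-40) = (6066/49)*(-40) = -242640/49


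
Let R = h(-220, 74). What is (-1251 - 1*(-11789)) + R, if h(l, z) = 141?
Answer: 10679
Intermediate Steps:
R = 141
(-1251 - 1*(-11789)) + R = (-1251 - 1*(-11789)) + 141 = (-1251 + 11789) + 141 = 10538 + 141 = 10679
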